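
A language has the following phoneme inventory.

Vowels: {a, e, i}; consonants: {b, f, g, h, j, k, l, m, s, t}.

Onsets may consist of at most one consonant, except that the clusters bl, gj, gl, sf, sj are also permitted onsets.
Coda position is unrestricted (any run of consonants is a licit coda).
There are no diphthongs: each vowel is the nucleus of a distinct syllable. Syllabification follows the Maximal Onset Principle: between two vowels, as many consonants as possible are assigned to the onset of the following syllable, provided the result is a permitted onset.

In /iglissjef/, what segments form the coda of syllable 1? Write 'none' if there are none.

none

Nuclei (vowels): i, i, e → 3 syllables.
/i…i/ gap (V1→V2): /gl/ is a licit onset in full, so it all attaches to the next syllable.
/i…e/ gap (V2→V3): cluster /ssj/ — the longest permitted-onset suffix is /sj/; onset = /sj/, preceding coda = /s/.
Syllabification: i.glis.sjef.
Syllable 1 is /i/: onset ∅, nucleus /i/, coda ∅.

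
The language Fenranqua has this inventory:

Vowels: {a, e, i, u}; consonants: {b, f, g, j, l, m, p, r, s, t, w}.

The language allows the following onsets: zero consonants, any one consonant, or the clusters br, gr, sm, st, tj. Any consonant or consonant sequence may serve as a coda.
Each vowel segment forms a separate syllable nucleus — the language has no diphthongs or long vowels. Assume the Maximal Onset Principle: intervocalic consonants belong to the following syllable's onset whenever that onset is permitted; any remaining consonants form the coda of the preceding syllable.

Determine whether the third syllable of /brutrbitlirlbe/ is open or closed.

Vowels present: u, i, i, e; each is a nucleus, giving 4 syllables.
Between /u/ (V1) and /i/ (V2): /trb/ — longest licit onset from the right is /b/, leaving /tr/ as coda.
Between /i/ (V2) and /i/ (V3): cluster /tl/ — the longest permitted-onset suffix is /l/; onset = /l/, preceding coda = /t/.
Between /i/ (V3) and /e/ (V4): /rlb/ splits as /rl/ + /b/ (/b/ is the longest suffix that is a licit onset).
Putting it together: brutr.bit.lirl.be.
Syllable 3 is /lirl/ with coda /rl/, so it is closed.

closed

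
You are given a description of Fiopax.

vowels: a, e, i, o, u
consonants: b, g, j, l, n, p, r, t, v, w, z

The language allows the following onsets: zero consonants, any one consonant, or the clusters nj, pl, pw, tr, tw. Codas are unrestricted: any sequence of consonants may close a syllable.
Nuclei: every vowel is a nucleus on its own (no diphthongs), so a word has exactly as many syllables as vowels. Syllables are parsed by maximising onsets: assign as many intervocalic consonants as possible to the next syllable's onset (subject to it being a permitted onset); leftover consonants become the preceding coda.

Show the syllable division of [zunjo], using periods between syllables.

zu.njo

Vowels present: u, o; each is a nucleus, giving 2 syllables.
Between /u/ (V1) and /o/ (V2): /nj/ — entire cluster is a permitted onset → onset /nj/, coda ∅.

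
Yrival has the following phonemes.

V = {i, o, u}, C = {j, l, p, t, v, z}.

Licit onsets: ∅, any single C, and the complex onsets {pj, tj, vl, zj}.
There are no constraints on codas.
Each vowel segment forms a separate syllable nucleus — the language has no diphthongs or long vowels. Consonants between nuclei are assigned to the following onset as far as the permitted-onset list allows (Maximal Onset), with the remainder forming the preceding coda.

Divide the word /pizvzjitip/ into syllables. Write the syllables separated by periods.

Vowels present: i, i, i; each is a nucleus, giving 3 syllables.
Between /i/ (V1) and /i/ (V2): /zvzj/ — longest licit onset from the right is /zj/, leaving /zv/ as coda.
Between /i/ (V2) and /i/ (V3): /t/ → onset of the next syllable (single consonants are always licit onsets).

pizv.zji.tip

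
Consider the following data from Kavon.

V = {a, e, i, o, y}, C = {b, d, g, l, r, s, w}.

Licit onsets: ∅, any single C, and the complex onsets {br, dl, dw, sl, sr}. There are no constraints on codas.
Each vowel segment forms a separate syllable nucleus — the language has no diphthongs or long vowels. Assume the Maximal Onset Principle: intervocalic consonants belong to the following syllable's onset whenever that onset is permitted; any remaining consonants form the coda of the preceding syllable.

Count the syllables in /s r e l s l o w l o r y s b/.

4

The vowels are e, o, o, y — 4 nuclei, so 4 syllables.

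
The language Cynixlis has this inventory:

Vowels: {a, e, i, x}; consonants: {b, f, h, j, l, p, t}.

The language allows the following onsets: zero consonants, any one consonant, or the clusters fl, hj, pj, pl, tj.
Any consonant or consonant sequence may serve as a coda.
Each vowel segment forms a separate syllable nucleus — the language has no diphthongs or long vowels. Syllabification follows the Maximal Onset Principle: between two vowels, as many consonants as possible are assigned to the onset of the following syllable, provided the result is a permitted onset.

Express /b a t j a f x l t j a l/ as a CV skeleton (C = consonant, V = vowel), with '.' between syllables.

Nuclei (vowels): a, a, x, a → 4 syllables.
Between /a/ (V1) and /a/ (V2): cluster /tj/ — /tj/ is itself a permitted onset, so the whole cluster goes right; preceding coda = ∅.
Between /a/ (V2) and /x/ (V3): just /f/ — single C goes to the following onset.
Between /x/ (V3) and /a/ (V4): /ltj/ — longest licit onset from the right is /tj/, leaving /l/ as coda.
Result: ba.tja.fxl.tjal.
Mapping each syllable to C/V: /ba/ → CV, /tja/ → CCV, /fxl/ → CVC, /tjal/ → CCVC.

CV.CCV.CVC.CCVC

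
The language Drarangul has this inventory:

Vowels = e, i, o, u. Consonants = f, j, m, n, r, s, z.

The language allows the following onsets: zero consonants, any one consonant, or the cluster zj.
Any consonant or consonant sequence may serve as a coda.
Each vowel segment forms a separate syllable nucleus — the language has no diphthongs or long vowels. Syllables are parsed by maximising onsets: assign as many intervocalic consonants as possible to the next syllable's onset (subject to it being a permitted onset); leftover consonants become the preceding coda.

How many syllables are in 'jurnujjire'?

Vowels present: u, u, i, e; each is a nucleus, giving 4 syllables.

4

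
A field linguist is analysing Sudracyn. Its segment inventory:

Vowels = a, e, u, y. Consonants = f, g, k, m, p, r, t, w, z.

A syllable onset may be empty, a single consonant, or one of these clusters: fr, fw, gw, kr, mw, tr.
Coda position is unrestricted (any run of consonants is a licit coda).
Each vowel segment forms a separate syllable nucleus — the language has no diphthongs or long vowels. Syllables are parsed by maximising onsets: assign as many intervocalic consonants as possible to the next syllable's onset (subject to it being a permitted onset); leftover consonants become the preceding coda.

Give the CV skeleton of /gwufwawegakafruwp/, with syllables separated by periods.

Nuclei (vowels): u, a, e, a, a, u → 6 syllables.
/u…a/ gap (V1→V2): cluster /fw/ — /fw/ is itself a permitted onset, so the whole cluster goes right; preceding coda = ∅.
/a…e/ gap (V2→V3): just /w/ — single C goes to the following onset.
/e…a/ gap (V3→V4): just /g/ — single C goes to the following onset.
/a…a/ gap (V4→V5): /k/ → onset of the next syllable (single consonants are always licit onsets).
/a…u/ gap (V5→V6): cluster /fr/ — /fr/ is itself a permitted onset, so the whole cluster goes right; preceding coda = ∅.
So the parse is gwu.fwa.we.ga.ka.fruwp.
Mapping each syllable to C/V: /gwu/ → CCV, /fwa/ → CCV, /we/ → CV, /ga/ → CV, /ka/ → CV, /fruwp/ → CCVCC.

CCV.CCV.CV.CV.CV.CCVCC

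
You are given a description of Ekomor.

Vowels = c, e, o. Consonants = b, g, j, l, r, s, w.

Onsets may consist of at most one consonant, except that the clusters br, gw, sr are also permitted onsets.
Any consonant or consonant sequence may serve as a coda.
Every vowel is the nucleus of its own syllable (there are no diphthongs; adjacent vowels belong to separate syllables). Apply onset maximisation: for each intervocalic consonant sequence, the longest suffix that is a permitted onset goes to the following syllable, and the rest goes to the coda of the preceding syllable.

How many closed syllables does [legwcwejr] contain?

1

Vowels present: e, c, e; each is a nucleus, giving 3 syllables.
σ1/σ2 boundary: /gw/ — entire cluster is a permitted onset → onset /gw/, coda ∅.
σ2/σ3 boundary: just /w/ — single C goes to the following onset.
Putting it together: le.gwc.wejr.
Classifying each syllable: /le/ (open), /gwc/ (open), /wejr/ (closed).
Closed syllables: 1.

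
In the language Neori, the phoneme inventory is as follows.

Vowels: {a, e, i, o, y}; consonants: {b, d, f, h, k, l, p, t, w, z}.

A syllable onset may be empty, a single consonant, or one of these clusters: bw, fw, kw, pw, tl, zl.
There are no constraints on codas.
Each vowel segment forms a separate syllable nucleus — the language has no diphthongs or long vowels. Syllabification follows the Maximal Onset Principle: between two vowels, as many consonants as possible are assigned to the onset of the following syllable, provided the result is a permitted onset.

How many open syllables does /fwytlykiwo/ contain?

The vowels are y, y, i, o — 4 nuclei, so 4 syllables.
/y…y/ gap (V1→V2): /tl/ — entire cluster is a permitted onset → onset /tl/, coda ∅.
/y…i/ gap (V2→V3): /k/ is a single consonant, so it becomes the next onset.
/i…o/ gap (V3→V4): just /w/ — single C goes to the following onset.
Result: fwy.tly.ki.wo.
Classifying each syllable: /fwy/ (open), /tly/ (open), /ki/ (open), /wo/ (open).
Open syllables: 4.

4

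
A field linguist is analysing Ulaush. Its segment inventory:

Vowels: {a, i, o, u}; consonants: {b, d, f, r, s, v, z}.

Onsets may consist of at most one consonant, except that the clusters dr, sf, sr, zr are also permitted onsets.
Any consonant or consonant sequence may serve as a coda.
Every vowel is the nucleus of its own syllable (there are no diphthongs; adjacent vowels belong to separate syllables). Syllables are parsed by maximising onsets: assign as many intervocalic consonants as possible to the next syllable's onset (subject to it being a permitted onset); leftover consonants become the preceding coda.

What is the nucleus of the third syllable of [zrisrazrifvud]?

i

Nuclei (vowels): i, a, i, u → 4 syllables.
The third nucleus (vowel 3 from the left) is /i/.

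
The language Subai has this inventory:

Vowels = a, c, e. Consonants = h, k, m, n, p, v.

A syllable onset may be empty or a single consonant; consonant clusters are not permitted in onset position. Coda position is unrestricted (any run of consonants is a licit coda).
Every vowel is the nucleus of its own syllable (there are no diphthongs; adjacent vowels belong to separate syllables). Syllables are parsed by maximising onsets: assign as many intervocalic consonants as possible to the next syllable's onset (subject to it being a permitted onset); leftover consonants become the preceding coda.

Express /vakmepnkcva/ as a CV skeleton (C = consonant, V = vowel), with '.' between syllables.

Vowels present: a, e, c, a; each is a nucleus, giving 4 syllables.
Between /a/ (V1) and /e/ (V2): /km/ — longest licit onset from the right is /m/, leaving /k/ as coda.
Between /e/ (V2) and /c/ (V3): /pnk/; trying suffixes from longest down, /k/ is the first permitted one, so coda /pn/ | onset /k/.
Between /c/ (V3) and /a/ (V4): /v/ → onset of the next syllable (single consonants are always licit onsets).
Result: vak.mepn.kc.va.
Mapping each syllable to C/V: /vak/ → CVC, /mepn/ → CVCC, /kc/ → CV, /va/ → CV.

CVC.CVCC.CV.CV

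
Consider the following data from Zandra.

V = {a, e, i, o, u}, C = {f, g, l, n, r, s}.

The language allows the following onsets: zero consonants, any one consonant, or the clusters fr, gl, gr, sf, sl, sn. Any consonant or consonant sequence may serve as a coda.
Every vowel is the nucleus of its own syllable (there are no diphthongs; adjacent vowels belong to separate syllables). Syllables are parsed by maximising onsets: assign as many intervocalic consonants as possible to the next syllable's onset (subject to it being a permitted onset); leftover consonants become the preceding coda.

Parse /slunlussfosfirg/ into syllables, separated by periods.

Nuclei (vowels): u, u, o, i → 4 syllables.
σ1/σ2 boundary: /nl/; trying suffixes from longest down, /l/ is the first permitted one, so coda /n/ | onset /l/.
σ2/σ3 boundary: cluster /ssf/ — the longest permitted-onset suffix is /sf/; onset = /sf/, preceding coda = /s/.
σ3/σ4 boundary: /sf/ is a licit onset in full, so it all attaches to the next syllable.

slun.lus.sfo.sfirg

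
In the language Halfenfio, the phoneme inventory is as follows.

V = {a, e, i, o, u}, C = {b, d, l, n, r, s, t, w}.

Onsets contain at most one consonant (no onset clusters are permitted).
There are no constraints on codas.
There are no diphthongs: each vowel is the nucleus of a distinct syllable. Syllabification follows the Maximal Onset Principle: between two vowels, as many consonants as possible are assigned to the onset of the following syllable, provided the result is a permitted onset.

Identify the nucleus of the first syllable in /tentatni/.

The vowels are e, a, i — 3 nuclei, so 3 syllables.
The first nucleus (vowel 1 from the left) is /e/.

e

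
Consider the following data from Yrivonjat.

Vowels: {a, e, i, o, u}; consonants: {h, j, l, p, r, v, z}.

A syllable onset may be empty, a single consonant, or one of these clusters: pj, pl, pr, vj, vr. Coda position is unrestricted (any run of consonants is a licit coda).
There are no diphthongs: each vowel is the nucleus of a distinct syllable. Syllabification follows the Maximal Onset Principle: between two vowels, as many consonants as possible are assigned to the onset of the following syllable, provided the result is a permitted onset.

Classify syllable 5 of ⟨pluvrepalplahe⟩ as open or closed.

The vowels are u, e, a, a, e — 5 nuclei, so 5 syllables.
V1 /u/ – V2 /e/: /vr/ — entire cluster is a permitted onset → onset /vr/, coda ∅.
V2 /e/ – V3 /a/: /p/ → onset of the next syllable (single consonants are always licit onsets).
V3 /a/ – V4 /a/: /lpl/ splits as /l/ + /pl/ (/pl/ is the longest suffix that is a licit onset).
V4 /a/ – V5 /e/: /h/ is a single consonant, so it becomes the next onset.
Putting it together: plu.vre.pal.pla.he.
Syllable 5 is /he/; it ends in its nucleus with no coda, so it is open.

open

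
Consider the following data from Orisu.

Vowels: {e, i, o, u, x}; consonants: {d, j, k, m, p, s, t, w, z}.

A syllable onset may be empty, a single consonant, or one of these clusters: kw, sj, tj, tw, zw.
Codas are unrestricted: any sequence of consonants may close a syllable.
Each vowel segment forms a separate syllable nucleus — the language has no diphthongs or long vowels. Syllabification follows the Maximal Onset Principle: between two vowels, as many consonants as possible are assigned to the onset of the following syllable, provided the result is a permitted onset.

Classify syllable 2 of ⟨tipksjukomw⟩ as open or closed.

open

The vowels are i, u, o — 3 nuclei, so 3 syllables.
V1 /i/ – V2 /u/: /pksj/; trying suffixes from longest down, /sj/ is the first permitted one, so coda /pk/ | onset /sj/.
V2 /u/ – V3 /o/: /k/ → onset of the next syllable (single consonants are always licit onsets).
So the parse is tipk.sju.komw.
Syllable 2 is /sju/; it ends in its nucleus with no coda, so it is open.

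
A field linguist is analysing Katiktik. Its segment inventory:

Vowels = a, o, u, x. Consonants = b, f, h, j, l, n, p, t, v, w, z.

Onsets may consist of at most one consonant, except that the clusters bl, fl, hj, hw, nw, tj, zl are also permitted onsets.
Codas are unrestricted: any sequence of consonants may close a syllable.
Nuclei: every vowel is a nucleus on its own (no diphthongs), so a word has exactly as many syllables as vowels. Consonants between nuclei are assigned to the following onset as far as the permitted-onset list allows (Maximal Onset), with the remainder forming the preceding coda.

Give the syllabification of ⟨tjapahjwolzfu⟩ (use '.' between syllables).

Nuclei (vowels): a, a, o, u → 4 syllables.
/a…a/ gap (V1→V2): just /p/ — single C goes to the following onset.
/a…o/ gap (V2→V3): /hjw/; trying suffixes from longest down, /w/ is the first permitted one, so coda /hj/ | onset /w/.
/o…u/ gap (V3→V4): /lzf/ — longest licit onset from the right is /f/, leaving /lz/ as coda.

tja.pahj.wolz.fu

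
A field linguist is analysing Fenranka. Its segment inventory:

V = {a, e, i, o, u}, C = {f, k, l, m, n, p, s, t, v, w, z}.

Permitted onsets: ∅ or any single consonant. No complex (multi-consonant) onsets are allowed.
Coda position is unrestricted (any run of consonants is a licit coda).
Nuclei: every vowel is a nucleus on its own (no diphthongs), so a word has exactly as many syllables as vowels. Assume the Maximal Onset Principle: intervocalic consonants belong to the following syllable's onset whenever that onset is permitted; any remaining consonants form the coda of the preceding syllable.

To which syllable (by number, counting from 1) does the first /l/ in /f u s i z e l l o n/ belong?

The vowels are u, i, e, o — 4 nuclei, so 4 syllables.
σ1/σ2 boundary: /s/ is a single consonant, so it becomes the next onset.
σ2/σ3 boundary: /z/ → onset of the next syllable (single consonants are always licit onsets).
σ3/σ4 boundary: /ll/; trying suffixes from longest down, /l/ is the first permitted one, so coda /l/ | onset /l/.
Syllabification: fu.si.zel.lon.
The first /l/ is in the coda of syllable 3 (/zel/).

3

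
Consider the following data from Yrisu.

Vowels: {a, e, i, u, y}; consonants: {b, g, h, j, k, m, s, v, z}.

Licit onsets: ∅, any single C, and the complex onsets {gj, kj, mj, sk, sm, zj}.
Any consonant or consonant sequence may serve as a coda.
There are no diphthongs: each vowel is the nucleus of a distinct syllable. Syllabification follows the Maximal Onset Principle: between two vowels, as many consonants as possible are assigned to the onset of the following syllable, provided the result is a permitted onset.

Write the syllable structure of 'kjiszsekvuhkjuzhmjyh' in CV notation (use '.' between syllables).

CCVCC.CVC.CVC.CCVCC.CCVC

Nuclei (vowels): i, e, u, u, y → 5 syllables.
σ1/σ2 boundary: cluster /szs/ — the longest permitted-onset suffix is /s/; onset = /s/, preceding coda = /sz/.
σ2/σ3 boundary: /kv/ — longest licit onset from the right is /v/, leaving /k/ as coda.
σ3/σ4 boundary: /hkj/; trying suffixes from longest down, /kj/ is the first permitted one, so coda /h/ | onset /kj/.
σ4/σ5 boundary: /zhmj/; trying suffixes from longest down, /mj/ is the first permitted one, so coda /zh/ | onset /mj/.
So the parse is kjisz.sek.vuh.kjuzh.mjyh.
Mapping each syllable to C/V: /kjisz/ → CCVCC, /sek/ → CVC, /vuh/ → CVC, /kjuzh/ → CCVCC, /mjyh/ → CCVC.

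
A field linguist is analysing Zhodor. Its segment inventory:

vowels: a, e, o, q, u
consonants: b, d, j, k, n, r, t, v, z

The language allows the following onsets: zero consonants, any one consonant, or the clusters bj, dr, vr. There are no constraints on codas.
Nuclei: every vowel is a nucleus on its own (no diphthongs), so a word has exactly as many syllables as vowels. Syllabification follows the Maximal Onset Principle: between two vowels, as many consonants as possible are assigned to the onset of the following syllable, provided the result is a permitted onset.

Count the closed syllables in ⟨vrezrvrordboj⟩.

3

Nuclei (vowels): e, o, o → 3 syllables.
σ1/σ2 boundary: /zrvr/ — longest licit onset from the right is /vr/, leaving /zr/ as coda.
σ2/σ3 boundary: /rdb/ splits as /rd/ + /b/ (/b/ is the longest suffix that is a licit onset).
Syllabification: vrezr.vrord.boj.
Classifying each syllable: /vrezr/ (closed), /vrord/ (closed), /boj/ (closed).
Closed syllables: 3.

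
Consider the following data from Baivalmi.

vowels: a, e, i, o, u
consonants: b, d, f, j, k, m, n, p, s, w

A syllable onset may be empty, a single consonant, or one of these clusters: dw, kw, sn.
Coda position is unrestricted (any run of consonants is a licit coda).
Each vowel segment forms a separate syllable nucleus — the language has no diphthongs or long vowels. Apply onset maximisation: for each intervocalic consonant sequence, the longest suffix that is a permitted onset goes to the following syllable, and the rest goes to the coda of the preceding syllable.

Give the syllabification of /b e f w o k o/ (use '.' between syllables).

Nuclei (vowels): e, o, o → 3 syllables.
/e…o/ gap (V1→V2): cluster /fw/ — the longest permitted-onset suffix is /w/; onset = /w/, preceding coda = /f/.
/o…o/ gap (V2→V3): /k/ is a single consonant, so it becomes the next onset.

bef.wo.ko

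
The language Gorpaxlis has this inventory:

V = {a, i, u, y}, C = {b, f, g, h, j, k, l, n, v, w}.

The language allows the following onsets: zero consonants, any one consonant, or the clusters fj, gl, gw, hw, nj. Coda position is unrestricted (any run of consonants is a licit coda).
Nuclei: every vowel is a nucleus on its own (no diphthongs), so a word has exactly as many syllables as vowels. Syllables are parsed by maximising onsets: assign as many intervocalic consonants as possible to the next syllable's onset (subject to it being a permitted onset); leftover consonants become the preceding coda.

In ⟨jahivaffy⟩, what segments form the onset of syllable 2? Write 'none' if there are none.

The vowels are a, i, a, y — 4 nuclei, so 4 syllables.
/a…i/ gap (V1→V2): /h/ is a single consonant, so it becomes the next onset.
/i…a/ gap (V2→V3): /v/ → onset of the next syllable (single consonants are always licit onsets).
/a…y/ gap (V3→V4): /ff/; trying suffixes from longest down, /f/ is the first permitted one, so coda /f/ | onset /f/.
Putting it together: ja.hi.vaf.fy.
Syllable 2 is /hi/: onset /h/, nucleus /i/, coda ∅.

h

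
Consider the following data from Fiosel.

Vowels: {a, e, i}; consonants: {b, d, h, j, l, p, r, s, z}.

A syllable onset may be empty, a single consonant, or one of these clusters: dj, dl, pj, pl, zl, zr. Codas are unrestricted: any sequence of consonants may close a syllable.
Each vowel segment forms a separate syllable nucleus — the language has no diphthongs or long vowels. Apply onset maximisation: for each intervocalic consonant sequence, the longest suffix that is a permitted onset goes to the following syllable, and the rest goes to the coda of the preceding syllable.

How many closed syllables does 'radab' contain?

Vowels present: a, a; each is a nucleus, giving 2 syllables.
/a…a/ gap (V1→V2): /d/ is a single consonant, so it becomes the next onset.
Syllabification: ra.dab.
Classifying each syllable: /ra/ (open), /dab/ (closed).
Closed syllables: 1.

1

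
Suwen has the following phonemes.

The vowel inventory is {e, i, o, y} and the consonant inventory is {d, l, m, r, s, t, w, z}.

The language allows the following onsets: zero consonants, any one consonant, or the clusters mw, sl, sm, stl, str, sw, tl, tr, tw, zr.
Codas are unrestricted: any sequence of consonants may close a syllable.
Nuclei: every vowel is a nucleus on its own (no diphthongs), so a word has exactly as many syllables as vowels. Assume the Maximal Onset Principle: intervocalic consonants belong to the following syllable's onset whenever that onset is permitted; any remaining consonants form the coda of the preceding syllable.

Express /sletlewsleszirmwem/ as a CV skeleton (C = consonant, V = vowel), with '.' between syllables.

CCV.CCVC.CCVC.CVC.CCVC

Vowels present: e, e, e, i, e; each is a nucleus, giving 5 syllables.
/e…e/ gap (V1→V2): /tl/ — entire cluster is a permitted onset → onset /tl/, coda ∅.
/e…e/ gap (V2→V3): cluster /wsl/ — the longest permitted-onset suffix is /sl/; onset = /sl/, preceding coda = /w/.
/e…i/ gap (V3→V4): /sz/ — longest licit onset from the right is /z/, leaving /s/ as coda.
/i…e/ gap (V4→V5): /rmw/; trying suffixes from longest down, /mw/ is the first permitted one, so coda /r/ | onset /mw/.
Result: sle.tlew.sles.zir.mwem.
Mapping each syllable to C/V: /sle/ → CCV, /tlew/ → CCVC, /sles/ → CCVC, /zir/ → CVC, /mwem/ → CCVC.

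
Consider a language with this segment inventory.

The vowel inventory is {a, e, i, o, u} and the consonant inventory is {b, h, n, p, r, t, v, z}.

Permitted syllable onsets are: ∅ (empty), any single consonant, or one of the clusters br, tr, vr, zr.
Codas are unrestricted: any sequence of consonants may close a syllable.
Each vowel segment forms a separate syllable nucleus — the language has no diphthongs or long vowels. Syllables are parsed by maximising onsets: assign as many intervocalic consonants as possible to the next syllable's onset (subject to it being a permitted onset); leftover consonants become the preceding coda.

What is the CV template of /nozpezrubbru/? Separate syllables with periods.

CVC.CV.CCVC.CCV

Vowels present: o, e, u, u; each is a nucleus, giving 4 syllables.
σ1/σ2 boundary: /zp/ — longest licit onset from the right is /p/, leaving /z/ as coda.
σ2/σ3 boundary: /zr/ is a licit onset in full, so it all attaches to the next syllable.
σ3/σ4 boundary: cluster /bbr/ — the longest permitted-onset suffix is /br/; onset = /br/, preceding coda = /b/.
Putting it together: noz.pe.zrub.bru.
Mapping each syllable to C/V: /noz/ → CVC, /pe/ → CV, /zrub/ → CCVC, /bru/ → CCV.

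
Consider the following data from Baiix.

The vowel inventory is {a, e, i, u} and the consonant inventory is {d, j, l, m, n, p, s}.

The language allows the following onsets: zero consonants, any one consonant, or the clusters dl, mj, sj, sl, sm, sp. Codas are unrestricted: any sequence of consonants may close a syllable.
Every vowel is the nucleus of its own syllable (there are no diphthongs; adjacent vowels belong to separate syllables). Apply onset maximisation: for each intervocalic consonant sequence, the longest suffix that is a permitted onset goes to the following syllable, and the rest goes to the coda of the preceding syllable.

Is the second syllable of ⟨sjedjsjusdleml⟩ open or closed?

closed

Vowels present: e, u, e; each is a nucleus, giving 3 syllables.
/e…u/ gap (V1→V2): /djsj/ — longest licit onset from the right is /sj/, leaving /dj/ as coda.
/u…e/ gap (V2→V3): /sdl/ splits as /s/ + /dl/ (/dl/ is the longest suffix that is a licit onset).
Syllabification: sjedj.sjus.dleml.
Syllable 2 is /sjus/ with coda /s/, so it is closed.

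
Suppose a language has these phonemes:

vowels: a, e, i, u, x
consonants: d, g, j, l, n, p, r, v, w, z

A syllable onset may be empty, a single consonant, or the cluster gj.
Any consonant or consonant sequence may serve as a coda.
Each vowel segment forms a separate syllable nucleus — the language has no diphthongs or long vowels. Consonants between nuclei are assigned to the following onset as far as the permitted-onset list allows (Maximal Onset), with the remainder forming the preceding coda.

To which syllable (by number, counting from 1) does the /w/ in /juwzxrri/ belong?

1

The vowels are u, x, i — 3 nuclei, so 3 syllables.
V1 /u/ – V2 /x/: cluster /wz/ — the longest permitted-onset suffix is /z/; onset = /z/, preceding coda = /w/.
V2 /x/ – V3 /i/: cluster /rr/ — the longest permitted-onset suffix is /r/; onset = /r/, preceding coda = /r/.
Putting it together: juw.zxr.ri.
The /w/ is in the coda of syllable 1 (/juw/).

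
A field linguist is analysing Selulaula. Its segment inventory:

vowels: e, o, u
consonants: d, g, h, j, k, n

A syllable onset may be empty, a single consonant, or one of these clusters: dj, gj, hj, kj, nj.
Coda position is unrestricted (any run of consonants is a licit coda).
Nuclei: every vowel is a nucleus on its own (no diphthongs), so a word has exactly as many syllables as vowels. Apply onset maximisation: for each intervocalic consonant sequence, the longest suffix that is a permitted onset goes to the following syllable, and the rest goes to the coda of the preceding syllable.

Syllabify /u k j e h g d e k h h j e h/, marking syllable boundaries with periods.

u.kjehg.dekh.hjeh

The vowels are u, e, e, e — 4 nuclei, so 4 syllables.
/u…e/ gap (V1→V2): cluster /kj/ — /kj/ is itself a permitted onset, so the whole cluster goes right; preceding coda = ∅.
/e…e/ gap (V2→V3): /hgd/; trying suffixes from longest down, /d/ is the first permitted one, so coda /hg/ | onset /d/.
/e…e/ gap (V3→V4): cluster /khhj/ — the longest permitted-onset suffix is /hj/; onset = /hj/, preceding coda = /kh/.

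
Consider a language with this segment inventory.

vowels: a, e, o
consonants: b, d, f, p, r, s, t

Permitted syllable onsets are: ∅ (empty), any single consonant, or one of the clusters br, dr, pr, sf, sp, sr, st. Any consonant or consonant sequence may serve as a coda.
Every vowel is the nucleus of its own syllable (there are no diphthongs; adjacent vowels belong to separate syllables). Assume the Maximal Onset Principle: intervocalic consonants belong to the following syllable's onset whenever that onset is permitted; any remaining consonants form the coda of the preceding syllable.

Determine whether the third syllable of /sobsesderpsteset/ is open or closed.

Nuclei (vowels): o, e, e, e, e → 5 syllables.
Between /o/ (V1) and /e/ (V2): /bs/ splits as /b/ + /s/ (/s/ is the longest suffix that is a licit onset).
Between /e/ (V2) and /e/ (V3): /sd/ splits as /s/ + /d/ (/d/ is the longest suffix that is a licit onset).
Between /e/ (V3) and /e/ (V4): /rpst/ splits as /rp/ + /st/ (/st/ is the longest suffix that is a licit onset).
Between /e/ (V4) and /e/ (V5): just /s/ — single C goes to the following onset.
Result: sob.ses.derp.ste.set.
Syllable 3 is /derp/ with coda /rp/, so it is closed.

closed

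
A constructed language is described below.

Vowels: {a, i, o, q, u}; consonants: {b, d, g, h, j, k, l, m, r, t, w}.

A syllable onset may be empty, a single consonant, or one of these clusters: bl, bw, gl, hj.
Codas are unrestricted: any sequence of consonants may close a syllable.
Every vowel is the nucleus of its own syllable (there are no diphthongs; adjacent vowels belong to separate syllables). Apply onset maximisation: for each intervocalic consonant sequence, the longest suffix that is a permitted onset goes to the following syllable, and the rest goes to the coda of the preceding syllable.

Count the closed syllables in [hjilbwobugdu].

2

Nuclei (vowels): i, o, u, u → 4 syllables.
Between /i/ (V1) and /o/ (V2): cluster /lbw/ — the longest permitted-onset suffix is /bw/; onset = /bw/, preceding coda = /l/.
Between /o/ (V2) and /u/ (V3): /b/ is a single consonant, so it becomes the next onset.
Between /u/ (V3) and /u/ (V4): cluster /gd/ — the longest permitted-onset suffix is /d/; onset = /d/, preceding coda = /g/.
Putting it together: hjil.bwo.bug.du.
Classifying each syllable: /hjil/ (closed), /bwo/ (open), /bug/ (closed), /du/ (open).
Closed syllables: 2.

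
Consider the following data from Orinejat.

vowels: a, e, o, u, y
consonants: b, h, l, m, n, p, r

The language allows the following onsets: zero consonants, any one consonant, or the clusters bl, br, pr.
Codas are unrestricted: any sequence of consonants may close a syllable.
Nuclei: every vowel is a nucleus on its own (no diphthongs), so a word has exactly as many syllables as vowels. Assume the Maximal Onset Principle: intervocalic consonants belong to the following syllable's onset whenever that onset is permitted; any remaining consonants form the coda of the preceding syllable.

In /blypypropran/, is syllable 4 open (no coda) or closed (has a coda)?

The vowels are y, y, o, a — 4 nuclei, so 4 syllables.
σ1/σ2 boundary: just /p/ — single C goes to the following onset.
σ2/σ3 boundary: cluster /pr/ — /pr/ is itself a permitted onset, so the whole cluster goes right; preceding coda = ∅.
σ3/σ4 boundary: /pr/ — entire cluster is a permitted onset → onset /pr/, coda ∅.
Syllabification: bly.py.pro.pran.
Syllable 4 is /pran/ with coda /n/, so it is closed.

closed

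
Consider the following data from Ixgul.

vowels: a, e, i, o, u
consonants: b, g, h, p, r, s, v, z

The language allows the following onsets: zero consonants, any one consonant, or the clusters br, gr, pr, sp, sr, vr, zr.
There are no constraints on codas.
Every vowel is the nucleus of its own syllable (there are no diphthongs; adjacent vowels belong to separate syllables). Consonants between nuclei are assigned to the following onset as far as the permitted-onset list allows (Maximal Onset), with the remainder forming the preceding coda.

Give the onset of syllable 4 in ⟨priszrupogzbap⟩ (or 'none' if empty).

Vowels present: i, u, o, a; each is a nucleus, giving 4 syllables.
Between /i/ (V1) and /u/ (V2): /szr/ splits as /s/ + /zr/ (/zr/ is the longest suffix that is a licit onset).
Between /u/ (V2) and /o/ (V3): just /p/ — single C goes to the following onset.
Between /o/ (V3) and /a/ (V4): /gzb/ splits as /gz/ + /b/ (/b/ is the longest suffix that is a licit onset).
Syllabification: pris.zru.pogz.bap.
Syllable 4 is /bap/: onset /b/, nucleus /a/, coda /p/.

b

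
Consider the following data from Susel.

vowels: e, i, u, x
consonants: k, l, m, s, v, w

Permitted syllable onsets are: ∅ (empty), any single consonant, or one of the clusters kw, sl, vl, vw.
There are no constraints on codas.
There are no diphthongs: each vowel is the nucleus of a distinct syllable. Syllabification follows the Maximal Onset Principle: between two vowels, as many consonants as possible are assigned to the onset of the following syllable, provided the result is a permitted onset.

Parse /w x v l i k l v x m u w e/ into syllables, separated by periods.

The vowels are x, i, x, u, e — 5 nuclei, so 5 syllables.
σ1/σ2 boundary: /vl/ is a licit onset in full, so it all attaches to the next syllable.
σ2/σ3 boundary: /klv/; trying suffixes from longest down, /v/ is the first permitted one, so coda /kl/ | onset /v/.
σ3/σ4 boundary: /m/ is a single consonant, so it becomes the next onset.
σ4/σ5 boundary: just /w/ — single C goes to the following onset.

wx.vlikl.vx.mu.we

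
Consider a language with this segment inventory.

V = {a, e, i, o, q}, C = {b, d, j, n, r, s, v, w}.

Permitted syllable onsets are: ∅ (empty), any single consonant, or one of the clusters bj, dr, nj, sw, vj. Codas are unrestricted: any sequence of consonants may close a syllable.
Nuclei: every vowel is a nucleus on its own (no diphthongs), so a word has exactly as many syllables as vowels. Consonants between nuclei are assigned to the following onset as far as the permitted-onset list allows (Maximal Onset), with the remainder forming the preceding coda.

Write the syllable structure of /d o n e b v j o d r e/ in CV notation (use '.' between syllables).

Nuclei (vowels): o, e, o, e → 4 syllables.
V1 /o/ – V2 /e/: /n/ is a single consonant, so it becomes the next onset.
V2 /e/ – V3 /o/: /bvj/ splits as /b/ + /vj/ (/vj/ is the longest suffix that is a licit onset).
V3 /o/ – V4 /e/: /dr/ — entire cluster is a permitted onset → onset /dr/, coda ∅.
Result: do.neb.vjo.dre.
Mapping each syllable to C/V: /do/ → CV, /neb/ → CVC, /vjo/ → CCV, /dre/ → CCV.

CV.CVC.CCV.CCV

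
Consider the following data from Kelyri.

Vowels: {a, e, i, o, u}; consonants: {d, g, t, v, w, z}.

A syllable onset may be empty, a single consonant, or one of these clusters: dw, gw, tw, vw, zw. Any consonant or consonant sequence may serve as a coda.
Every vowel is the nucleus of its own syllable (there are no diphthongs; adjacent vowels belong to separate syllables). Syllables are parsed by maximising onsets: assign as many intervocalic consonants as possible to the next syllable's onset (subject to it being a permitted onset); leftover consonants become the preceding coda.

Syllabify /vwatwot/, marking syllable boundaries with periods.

vwa.twot

Vowels present: a, o; each is a nucleus, giving 2 syllables.
/a…o/ gap (V1→V2): /tw/ is a licit onset in full, so it all attaches to the next syllable.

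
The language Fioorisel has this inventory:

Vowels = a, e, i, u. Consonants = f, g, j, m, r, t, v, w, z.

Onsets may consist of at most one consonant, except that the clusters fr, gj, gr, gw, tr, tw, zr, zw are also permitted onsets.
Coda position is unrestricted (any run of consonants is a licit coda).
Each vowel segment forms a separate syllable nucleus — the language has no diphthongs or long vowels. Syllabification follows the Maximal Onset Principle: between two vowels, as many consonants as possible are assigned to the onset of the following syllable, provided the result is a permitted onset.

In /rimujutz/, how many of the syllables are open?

The vowels are i, u, u — 3 nuclei, so 3 syllables.
Between /i/ (V1) and /u/ (V2): /m/ → onset of the next syllable (single consonants are always licit onsets).
Between /u/ (V2) and /u/ (V3): /j/ → onset of the next syllable (single consonants are always licit onsets).
Putting it together: ri.mu.jutz.
Classifying each syllable: /ri/ (open), /mu/ (open), /jutz/ (closed).
Open syllables: 2.

2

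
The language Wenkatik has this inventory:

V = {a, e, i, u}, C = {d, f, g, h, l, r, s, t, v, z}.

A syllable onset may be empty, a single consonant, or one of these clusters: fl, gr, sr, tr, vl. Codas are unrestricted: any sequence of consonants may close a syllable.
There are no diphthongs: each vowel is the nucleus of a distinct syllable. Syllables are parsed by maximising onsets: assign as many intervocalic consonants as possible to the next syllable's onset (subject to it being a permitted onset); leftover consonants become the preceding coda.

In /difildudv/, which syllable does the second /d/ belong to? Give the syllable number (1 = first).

Nuclei (vowels): i, i, u → 3 syllables.
V1 /i/ – V2 /i/: /f/ → onset of the next syllable (single consonants are always licit onsets).
V2 /i/ – V3 /u/: /ld/; trying suffixes from longest down, /d/ is the first permitted one, so coda /l/ | onset /d/.
Putting it together: di.fil.dudv.
The second /d/ is in the onset of syllable 3 (/dudv/).

3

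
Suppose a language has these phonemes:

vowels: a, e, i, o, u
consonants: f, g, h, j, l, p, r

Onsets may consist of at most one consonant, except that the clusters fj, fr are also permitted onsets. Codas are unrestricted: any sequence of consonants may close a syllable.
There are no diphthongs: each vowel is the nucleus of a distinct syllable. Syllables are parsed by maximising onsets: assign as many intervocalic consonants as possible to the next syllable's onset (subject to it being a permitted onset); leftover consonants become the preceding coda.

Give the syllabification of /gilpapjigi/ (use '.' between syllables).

gil.pap.ji.gi

Nuclei (vowels): i, a, i, i → 4 syllables.
V1 /i/ – V2 /a/: /lp/ — longest licit onset from the right is /p/, leaving /l/ as coda.
V2 /a/ – V3 /i/: cluster /pj/ — the longest permitted-onset suffix is /j/; onset = /j/, preceding coda = /p/.
V3 /i/ – V4 /i/: just /g/ — single C goes to the following onset.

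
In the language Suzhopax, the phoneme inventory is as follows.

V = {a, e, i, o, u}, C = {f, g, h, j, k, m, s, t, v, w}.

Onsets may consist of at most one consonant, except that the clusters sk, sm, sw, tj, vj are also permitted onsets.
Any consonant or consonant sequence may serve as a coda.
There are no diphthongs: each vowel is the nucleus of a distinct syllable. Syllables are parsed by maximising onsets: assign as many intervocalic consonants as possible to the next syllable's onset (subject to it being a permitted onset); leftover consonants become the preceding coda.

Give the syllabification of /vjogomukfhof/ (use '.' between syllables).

The vowels are o, o, u, o — 4 nuclei, so 4 syllables.
σ1/σ2 boundary: /g/ is a single consonant, so it becomes the next onset.
σ2/σ3 boundary: /m/ → onset of the next syllable (single consonants are always licit onsets).
σ3/σ4 boundary: cluster /kfh/ — the longest permitted-onset suffix is /h/; onset = /h/, preceding coda = /kf/.

vjo.go.mukf.hof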